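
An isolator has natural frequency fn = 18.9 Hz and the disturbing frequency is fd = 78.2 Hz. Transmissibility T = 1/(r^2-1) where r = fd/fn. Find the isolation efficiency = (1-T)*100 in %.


r = 78.2 / 18.9 = 4.13757
r^2 - 1 = 4.13757^2 - 1 = 16.1195
T = 1/16.1195 = 0.0620367
Efficiency = (1 - 0.0620367)*100 = 93.796 %


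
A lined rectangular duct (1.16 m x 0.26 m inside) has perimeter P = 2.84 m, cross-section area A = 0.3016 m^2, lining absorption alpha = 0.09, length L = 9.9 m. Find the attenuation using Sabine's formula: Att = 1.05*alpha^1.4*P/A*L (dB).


alpha^1.4 = 0.09^1.4 = 0.034351
Attenuation rate = 1.05 * alpha^1.4 * P / A
= 1.05 * 0.034351 * 2.84 / 0.3016 = 0.339638 dB/m
Total Att = 0.339638 * 9.9 = 3.3624 dB


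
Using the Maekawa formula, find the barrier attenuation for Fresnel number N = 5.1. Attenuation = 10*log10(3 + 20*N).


3 + 20*N = 3 + 20*5.1 = 105
Att = 10*log10(105) = 20.212 dB


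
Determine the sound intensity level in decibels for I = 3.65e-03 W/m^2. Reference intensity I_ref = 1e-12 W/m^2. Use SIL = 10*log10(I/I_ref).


I / I_ref = 3.65e-03 / 1e-12 = 3.65e+09
SIL = 10 * log10(3.65e+09) = 95.623 dB


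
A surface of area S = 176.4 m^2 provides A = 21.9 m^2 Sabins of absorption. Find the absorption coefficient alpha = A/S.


Absorption coefficient = absorbed power / incident power
alpha = A / S = 21.9 / 176.4 = 0.12415


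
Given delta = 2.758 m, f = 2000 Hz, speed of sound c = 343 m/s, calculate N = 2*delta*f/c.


N = 2*delta*f/c = 2*delta/lambda, where lambda = c/f
lambda = 343 / 2000 = 0.1715 m
N = 2 * 2.758 / 0.1715 = 32.163


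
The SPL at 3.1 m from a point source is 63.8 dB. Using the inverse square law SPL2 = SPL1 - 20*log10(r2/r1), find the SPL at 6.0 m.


r2/r1 = 6.0/3.1 = 1.93548
Correction = 20*log10(1.93548) = 5.73577 dB
SPL2 = 63.8 - 5.73577 = 58.064 dB


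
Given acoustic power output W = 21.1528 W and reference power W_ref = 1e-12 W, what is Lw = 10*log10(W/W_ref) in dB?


W / W_ref = 21.1528 / 1e-12 = 2.11528e+13
Lw = 10 * log10(2.11528e+13) = 133.25 dB


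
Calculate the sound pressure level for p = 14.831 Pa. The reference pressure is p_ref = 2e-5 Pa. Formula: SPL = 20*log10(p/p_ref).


p / p_ref = 14.831 / 2e-5 = 741550
SPL = 20 * log10(741550) = 117.4 dB


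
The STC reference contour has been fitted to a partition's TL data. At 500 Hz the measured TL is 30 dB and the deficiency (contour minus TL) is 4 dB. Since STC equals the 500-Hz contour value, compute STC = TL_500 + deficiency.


By ASTM E413, STC = value of the fitted reference contour at 500 Hz.
Contour value at 500 Hz = TL_500 + deficiency = 30 + 4 = 34
STC = 34


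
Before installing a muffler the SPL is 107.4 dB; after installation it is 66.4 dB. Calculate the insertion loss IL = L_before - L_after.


Insertion loss = SPL without muffler - SPL with muffler
IL = 107.4 - 66.4 = 41 dB


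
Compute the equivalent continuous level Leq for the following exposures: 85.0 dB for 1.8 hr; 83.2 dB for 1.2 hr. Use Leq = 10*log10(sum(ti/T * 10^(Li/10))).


T_total = 1.8 + 1.2 = 3.0 hr
(1.8/3.0) * 10^(85.0/10) = 1.89737e+08
(1.2/3.0) * 10^(83.2/10) = 8.35718e+07
Sum = 1.89737e+08 + 8.35718e+07 = 2.73309e+08
Leq = 10*log10(2.73309e+08) = 84.367 dB


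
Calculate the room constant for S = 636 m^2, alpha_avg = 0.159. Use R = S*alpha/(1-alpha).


R = 636 * 0.159 / (1 - 0.159) = 120.24 m^2


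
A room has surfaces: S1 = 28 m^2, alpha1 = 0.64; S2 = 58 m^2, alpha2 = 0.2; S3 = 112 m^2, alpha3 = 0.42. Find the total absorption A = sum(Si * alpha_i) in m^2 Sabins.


28 * 0.64 = 17.92
58 * 0.2 = 11.6
112 * 0.42 = 47.04
A_total = 17.92 + 11.6 + 47.04 = 76.56 m^2


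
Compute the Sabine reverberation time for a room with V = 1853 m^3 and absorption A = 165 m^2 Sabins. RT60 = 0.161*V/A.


RT60 = 0.161 * 1853 / 165 = 1.8081 s


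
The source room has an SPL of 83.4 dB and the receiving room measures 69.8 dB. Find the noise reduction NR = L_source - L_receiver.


NR = L_source - L_receiver (difference between source and receiving room levels)
NR = 83.4 - 69.8 = 13.6 dB


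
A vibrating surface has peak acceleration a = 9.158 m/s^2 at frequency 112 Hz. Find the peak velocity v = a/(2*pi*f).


omega = 2*pi*f = 2*pi*112 = 703.717 rad/s
v = a / omega = 9.158 / 703.717 = 0.013014 m/s


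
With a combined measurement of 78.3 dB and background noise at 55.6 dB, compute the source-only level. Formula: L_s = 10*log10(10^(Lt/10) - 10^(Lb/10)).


10^(78.3/10) = 6.76083e+07
10^(55.6/10) = 363078
Difference = 6.76083e+07 - 363078 = 6.72452e+07
L_source = 10*log10(6.72452e+07) = 78.277 dB


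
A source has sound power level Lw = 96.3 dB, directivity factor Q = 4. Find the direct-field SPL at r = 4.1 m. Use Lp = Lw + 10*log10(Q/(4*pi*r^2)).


4*pi*r^2 = 4*pi*4.1^2 = 211.241 m^2
Q / (4*pi*r^2) = 4 / 211.241 = 0.0189357
Lp = 96.3 + 10*log10(0.0189357) = 79.073 dB


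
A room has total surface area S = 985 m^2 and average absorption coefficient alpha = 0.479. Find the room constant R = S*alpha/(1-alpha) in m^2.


R = 985 * 0.479 / (1 - 0.479) = 905.6 m^2


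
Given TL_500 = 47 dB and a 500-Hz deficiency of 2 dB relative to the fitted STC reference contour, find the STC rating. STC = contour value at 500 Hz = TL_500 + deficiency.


By ASTM E413, STC = value of the fitted reference contour at 500 Hz.
Contour value at 500 Hz = TL_500 + deficiency = 47 + 2 = 49
STC = 49


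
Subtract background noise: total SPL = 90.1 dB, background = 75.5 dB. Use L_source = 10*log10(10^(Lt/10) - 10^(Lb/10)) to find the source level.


10^(90.1/10) = 1.02329e+09
10^(75.5/10) = 3.54813e+07
Difference = 1.02329e+09 - 3.54813e+07 = 9.87809e+08
L_source = 10*log10(9.87809e+08) = 89.947 dB


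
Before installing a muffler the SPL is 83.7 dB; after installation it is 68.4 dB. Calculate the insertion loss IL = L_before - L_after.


Insertion loss = SPL without muffler - SPL with muffler
IL = 83.7 - 68.4 = 15.3 dB


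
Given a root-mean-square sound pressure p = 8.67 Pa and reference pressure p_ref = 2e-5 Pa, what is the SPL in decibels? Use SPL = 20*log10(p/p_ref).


p / p_ref = 8.67 / 2e-5 = 433500
SPL = 20 * log10(433500) = 112.74 dB


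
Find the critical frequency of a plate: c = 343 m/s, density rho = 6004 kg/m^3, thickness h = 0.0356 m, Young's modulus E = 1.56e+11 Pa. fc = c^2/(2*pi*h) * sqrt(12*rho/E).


12*rho/E = 12*6004/1.56e+11 = 4.61846e-07
sqrt(12*rho/E) = sqrt(4.61846e-07) = 0.000679593
c^2/(2*pi*h) = 343^2/(2*pi*0.0356) = 525967
fc = 525967 * 0.000679593 = 357.44 Hz


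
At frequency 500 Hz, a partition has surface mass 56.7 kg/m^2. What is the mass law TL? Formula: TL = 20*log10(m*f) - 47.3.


m * f = 56.7 * 500 = 28350
20*log10(28350) = 89.0511 dB
TL = 89.0511 - 47.3 = 41.751 dB


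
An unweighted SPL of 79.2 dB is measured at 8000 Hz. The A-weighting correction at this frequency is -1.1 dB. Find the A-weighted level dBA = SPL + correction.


A-weighting table: 8000 Hz -> -1.1 dB correction
SPL_A = SPL + correction = 79.2 + (-1.1) = 78.1 dBA


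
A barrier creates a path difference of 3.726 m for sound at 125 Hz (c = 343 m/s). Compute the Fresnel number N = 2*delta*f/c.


N = 2*delta*f/c = 2*delta/lambda, where lambda = c/f
lambda = 343 / 125 = 2.744 m
N = 2 * 3.726 / 2.744 = 2.7157


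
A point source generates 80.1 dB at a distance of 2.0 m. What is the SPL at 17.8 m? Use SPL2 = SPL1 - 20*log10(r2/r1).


r2/r1 = 17.8/2.0 = 8.9
Correction = 20*log10(8.9) = 18.9878 dB
SPL2 = 80.1 - 18.9878 = 61.112 dB


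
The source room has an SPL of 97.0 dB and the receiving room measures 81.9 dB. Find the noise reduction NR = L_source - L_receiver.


NR = L_source - L_receiver (difference between source and receiving room levels)
NR = 97.0 - 81.9 = 15.1 dB


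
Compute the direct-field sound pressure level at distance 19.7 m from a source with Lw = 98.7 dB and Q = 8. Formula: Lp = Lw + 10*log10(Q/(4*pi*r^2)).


4*pi*r^2 = 4*pi*19.7^2 = 4876.88 m^2
Q / (4*pi*r^2) = 8 / 4876.88 = 0.00164039
Lp = 98.7 + 10*log10(0.00164039) = 70.849 dB


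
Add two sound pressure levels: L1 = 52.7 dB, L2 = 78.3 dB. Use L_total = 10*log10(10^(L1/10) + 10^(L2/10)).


10^(52.7/10) = 186209
10^(78.3/10) = 6.76083e+07
Sum = 186209 + 6.76083e+07 = 6.77945e+07
L_total = 10*log10(6.77945e+07) = 78.312 dB


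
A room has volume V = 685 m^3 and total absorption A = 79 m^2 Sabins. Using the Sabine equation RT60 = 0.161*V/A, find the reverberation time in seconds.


RT60 = 0.161 * 685 / 79 = 1.396 s


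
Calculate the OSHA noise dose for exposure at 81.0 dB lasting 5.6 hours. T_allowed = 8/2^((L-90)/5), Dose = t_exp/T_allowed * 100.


T_allowed = 8 / 2^((81.0 - 90)/5) = 27.8576 hr
Dose = 5.6 / 27.8576 * 100 = 20.102 %


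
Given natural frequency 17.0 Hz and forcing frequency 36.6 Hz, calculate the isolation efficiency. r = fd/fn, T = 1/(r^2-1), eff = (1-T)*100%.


r = 36.6 / 17.0 = 2.15294
r^2 - 1 = 2.15294^2 - 1 = 3.63515
T = 1/3.63515 = 0.275092
Efficiency = (1 - 0.275092)*100 = 72.491 %


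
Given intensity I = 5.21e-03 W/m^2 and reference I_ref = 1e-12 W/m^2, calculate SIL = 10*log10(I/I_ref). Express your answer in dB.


I / I_ref = 5.21e-03 / 1e-12 = 5.21e+09
SIL = 10 * log10(5.21e+09) = 97.168 dB


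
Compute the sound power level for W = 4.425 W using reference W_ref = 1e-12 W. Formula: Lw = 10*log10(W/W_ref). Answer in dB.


W / W_ref = 4.425 / 1e-12 = 4.425e+12
Lw = 10 * log10(4.425e+12) = 126.46 dB


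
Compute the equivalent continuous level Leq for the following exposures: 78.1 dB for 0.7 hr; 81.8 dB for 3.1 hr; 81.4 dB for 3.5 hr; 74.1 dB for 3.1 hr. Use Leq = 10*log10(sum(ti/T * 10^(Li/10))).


T_total = 0.7 + 3.1 + 3.5 + 3.1 = 10.4 hr
(0.7/10.4) * 10^(78.1/10) = 4.34575e+06
(3.1/10.4) * 10^(81.8/10) = 4.51158e+07
(3.5/10.4) * 10^(81.4/10) = 4.64552e+07
(3.1/10.4) * 10^(74.1/10) = 7.66176e+06
Sum = 4.34575e+06 + 4.51158e+07 + 4.64552e+07 + 7.66176e+06 = 1.03579e+08
Leq = 10*log10(1.03579e+08) = 80.153 dB


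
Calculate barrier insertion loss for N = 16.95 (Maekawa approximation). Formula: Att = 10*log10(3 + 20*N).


3 + 20*N = 3 + 20*16.95 = 342
Att = 10*log10(342) = 25.34 dB


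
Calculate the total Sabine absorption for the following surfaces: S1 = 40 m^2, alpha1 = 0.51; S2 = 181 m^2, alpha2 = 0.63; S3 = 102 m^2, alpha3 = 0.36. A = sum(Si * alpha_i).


40 * 0.51 = 20.4
181 * 0.63 = 114.03
102 * 0.36 = 36.72
A_total = 20.4 + 114.03 + 36.72 = 171.15 m^2


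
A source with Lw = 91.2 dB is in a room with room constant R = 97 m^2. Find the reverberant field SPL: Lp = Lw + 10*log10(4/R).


4/R = 4/97 = 0.0412371
Lp = 91.2 + 10*log10(0.0412371) = 77.353 dB


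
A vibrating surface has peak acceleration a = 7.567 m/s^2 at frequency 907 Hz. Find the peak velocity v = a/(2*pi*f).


omega = 2*pi*f = 2*pi*907 = 5698.85 rad/s
v = a / omega = 7.567 / 5698.85 = 0.0013278 m/s


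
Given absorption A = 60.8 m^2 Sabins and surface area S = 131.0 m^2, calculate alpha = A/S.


Absorption coefficient = absorbed power / incident power
alpha = A / S = 60.8 / 131.0 = 0.46412


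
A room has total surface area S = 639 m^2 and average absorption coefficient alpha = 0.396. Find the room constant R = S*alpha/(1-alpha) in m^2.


R = 639 * 0.396 / (1 - 0.396) = 418.95 m^2


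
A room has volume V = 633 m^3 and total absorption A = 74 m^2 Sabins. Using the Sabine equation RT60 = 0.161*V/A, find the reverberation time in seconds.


RT60 = 0.161 * 633 / 74 = 1.3772 s


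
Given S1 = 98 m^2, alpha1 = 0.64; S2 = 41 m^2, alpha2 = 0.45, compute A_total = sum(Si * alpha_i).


98 * 0.64 = 62.72
41 * 0.45 = 18.45
A_total = 62.72 + 18.45 = 81.17 m^2


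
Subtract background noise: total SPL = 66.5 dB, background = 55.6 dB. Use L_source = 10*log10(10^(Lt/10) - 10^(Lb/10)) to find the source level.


10^(66.5/10) = 4.46684e+06
10^(55.6/10) = 363078
Difference = 4.46684e+06 - 363078 = 4.10376e+06
L_source = 10*log10(4.10376e+06) = 66.132 dB


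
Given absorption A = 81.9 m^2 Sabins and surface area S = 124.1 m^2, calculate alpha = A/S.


Absorption coefficient = absorbed power / incident power
alpha = A / S = 81.9 / 124.1 = 0.65995


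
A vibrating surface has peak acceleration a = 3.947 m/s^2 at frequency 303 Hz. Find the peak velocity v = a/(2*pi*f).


omega = 2*pi*f = 2*pi*303 = 1903.81 rad/s
v = a / omega = 3.947 / 1903.81 = 0.0020732 m/s


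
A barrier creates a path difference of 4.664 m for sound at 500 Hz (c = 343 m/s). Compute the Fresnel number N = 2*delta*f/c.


N = 2*delta*f/c = 2*delta/lambda, where lambda = c/f
lambda = 343 / 500 = 0.686 m
N = 2 * 4.664 / 0.686 = 13.598


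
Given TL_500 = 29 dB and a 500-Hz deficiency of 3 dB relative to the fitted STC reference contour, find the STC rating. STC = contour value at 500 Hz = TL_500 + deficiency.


By ASTM E413, STC = value of the fitted reference contour at 500 Hz.
Contour value at 500 Hz = TL_500 + deficiency = 29 + 3 = 32
STC = 32


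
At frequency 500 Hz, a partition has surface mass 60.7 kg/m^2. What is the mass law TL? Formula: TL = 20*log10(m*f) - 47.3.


m * f = 60.7 * 500 = 30350
20*log10(30350) = 89.6432 dB
TL = 89.6432 - 47.3 = 42.343 dB


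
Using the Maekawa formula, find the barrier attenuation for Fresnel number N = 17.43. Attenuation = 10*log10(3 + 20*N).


3 + 20*N = 3 + 20*17.43 = 351.6
Att = 10*log10(351.6) = 25.46 dB


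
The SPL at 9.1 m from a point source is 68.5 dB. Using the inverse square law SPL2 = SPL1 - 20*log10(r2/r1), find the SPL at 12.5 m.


r2/r1 = 12.5/9.1 = 1.37363
Correction = 20*log10(1.37363) = 2.7574 dB
SPL2 = 68.5 - 2.7574 = 65.743 dB


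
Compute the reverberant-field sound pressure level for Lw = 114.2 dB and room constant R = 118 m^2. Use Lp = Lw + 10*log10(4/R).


4/R = 4/118 = 0.0338983
Lp = 114.2 + 10*log10(0.0338983) = 99.502 dB


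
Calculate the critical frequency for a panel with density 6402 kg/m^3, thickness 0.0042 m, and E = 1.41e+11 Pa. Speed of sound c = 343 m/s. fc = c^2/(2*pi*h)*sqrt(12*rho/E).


12*rho/E = 12*6402/1.41e+11 = 5.44851e-07
sqrt(12*rho/E) = sqrt(5.44851e-07) = 0.00073814
c^2/(2*pi*h) = 343^2/(2*pi*0.0042) = 4.4582e+06
fc = 4.4582e+06 * 0.00073814 = 3290.8 Hz


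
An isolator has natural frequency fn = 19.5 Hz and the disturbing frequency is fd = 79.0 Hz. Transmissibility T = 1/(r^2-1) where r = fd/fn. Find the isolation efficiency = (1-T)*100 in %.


r = 79.0 / 19.5 = 4.05128
r^2 - 1 = 4.05128^2 - 1 = 15.4129
T = 1/15.4129 = 0.0648807
Efficiency = (1 - 0.0648807)*100 = 93.512 %


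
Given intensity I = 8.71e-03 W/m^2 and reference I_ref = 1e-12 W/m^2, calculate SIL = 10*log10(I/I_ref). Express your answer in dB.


I / I_ref = 8.71e-03 / 1e-12 = 8.71e+09
SIL = 10 * log10(8.71e+09) = 99.4 dB


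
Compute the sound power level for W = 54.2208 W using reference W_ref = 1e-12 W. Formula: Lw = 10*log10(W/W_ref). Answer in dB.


W / W_ref = 54.2208 / 1e-12 = 5.42208e+13
Lw = 10 * log10(5.42208e+13) = 137.34 dB


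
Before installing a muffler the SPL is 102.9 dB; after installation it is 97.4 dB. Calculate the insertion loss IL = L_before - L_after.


Insertion loss = SPL without muffler - SPL with muffler
IL = 102.9 - 97.4 = 5.5 dB


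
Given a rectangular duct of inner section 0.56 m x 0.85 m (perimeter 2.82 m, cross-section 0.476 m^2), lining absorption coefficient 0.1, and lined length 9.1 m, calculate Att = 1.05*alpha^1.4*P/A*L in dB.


alpha^1.4 = 0.1^1.4 = 0.0398107
Attenuation rate = 1.05 * alpha^1.4 * P / A
= 1.05 * 0.0398107 * 2.82 / 0.476 = 0.247646 dB/m
Total Att = 0.247646 * 9.1 = 2.2536 dB


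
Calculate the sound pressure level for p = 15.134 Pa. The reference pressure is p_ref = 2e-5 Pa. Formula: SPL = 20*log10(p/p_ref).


p / p_ref = 15.134 / 2e-5 = 756700
SPL = 20 * log10(756700) = 117.58 dB


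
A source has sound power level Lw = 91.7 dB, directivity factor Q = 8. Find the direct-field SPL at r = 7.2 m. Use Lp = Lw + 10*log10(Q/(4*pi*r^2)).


4*pi*r^2 = 4*pi*7.2^2 = 651.441 m^2
Q / (4*pi*r^2) = 8 / 651.441 = 0.0122805
Lp = 91.7 + 10*log10(0.0122805) = 72.592 dB


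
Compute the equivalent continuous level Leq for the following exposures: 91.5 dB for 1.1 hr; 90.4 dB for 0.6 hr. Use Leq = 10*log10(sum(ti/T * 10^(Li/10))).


T_total = 1.1 + 0.6 = 1.7 hr
(1.1/1.7) * 10^(91.5/10) = 9.13995e+08
(0.6/1.7) * 10^(90.4/10) = 3.86992e+08
Sum = 9.13995e+08 + 3.86992e+08 = 1.30099e+09
Leq = 10*log10(1.30099e+09) = 91.143 dB


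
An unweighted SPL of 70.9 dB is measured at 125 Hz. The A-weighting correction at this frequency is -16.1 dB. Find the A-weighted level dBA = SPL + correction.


A-weighting table: 125 Hz -> -16.1 dB correction
SPL_A = SPL + correction = 70.9 + (-16.1) = 54.8 dBA


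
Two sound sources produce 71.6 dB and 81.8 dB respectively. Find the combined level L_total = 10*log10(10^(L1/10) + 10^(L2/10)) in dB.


10^(71.6/10) = 1.44544e+07
10^(81.8/10) = 1.51356e+08
Sum = 1.44544e+07 + 1.51356e+08 = 1.6581e+08
L_total = 10*log10(1.6581e+08) = 82.196 dB


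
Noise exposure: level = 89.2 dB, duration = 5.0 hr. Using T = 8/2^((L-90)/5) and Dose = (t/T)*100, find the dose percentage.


T_allowed = 8 / 2^((89.2 - 90)/5) = 8.9383 hr
Dose = 5.0 / 8.9383 * 100 = 55.939 %


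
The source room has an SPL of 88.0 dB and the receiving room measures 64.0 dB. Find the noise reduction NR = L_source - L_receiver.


NR = L_source - L_receiver (difference between source and receiving room levels)
NR = 88.0 - 64.0 = 24 dB


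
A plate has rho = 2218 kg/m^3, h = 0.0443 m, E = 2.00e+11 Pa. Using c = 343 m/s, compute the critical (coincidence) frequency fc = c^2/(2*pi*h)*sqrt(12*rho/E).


12*rho/E = 12*2218/2.00e+11 = 1.3308e-07
sqrt(12*rho/E) = sqrt(1.3308e-07) = 0.000364801
c^2/(2*pi*h) = 343^2/(2*pi*0.0443) = 422673
fc = 422673 * 0.000364801 = 154.19 Hz


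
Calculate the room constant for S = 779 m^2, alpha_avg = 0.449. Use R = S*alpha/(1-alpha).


R = 779 * 0.449 / (1 - 0.449) = 634.79 m^2


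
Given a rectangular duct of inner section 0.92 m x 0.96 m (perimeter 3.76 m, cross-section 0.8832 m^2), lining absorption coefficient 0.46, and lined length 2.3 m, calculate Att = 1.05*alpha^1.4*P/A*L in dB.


alpha^1.4 = 0.46^1.4 = 0.337179
Attenuation rate = 1.05 * alpha^1.4 * P / A
= 1.05 * 0.337179 * 3.76 / 0.8832 = 1.50723 dB/m
Total Att = 1.50723 * 2.3 = 3.4666 dB


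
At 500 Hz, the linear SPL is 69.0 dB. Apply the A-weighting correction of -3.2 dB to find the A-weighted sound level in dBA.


A-weighting table: 500 Hz -> -3.2 dB correction
SPL_A = SPL + correction = 69.0 + (-3.2) = 65.8 dBA


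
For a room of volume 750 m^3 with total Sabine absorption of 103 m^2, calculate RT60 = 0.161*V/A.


RT60 = 0.161 * 750 / 103 = 1.1723 s


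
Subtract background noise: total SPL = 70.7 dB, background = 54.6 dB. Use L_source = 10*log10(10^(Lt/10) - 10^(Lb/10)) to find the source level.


10^(70.7/10) = 1.1749e+07
10^(54.6/10) = 288403
Difference = 1.1749e+07 - 288403 = 1.14606e+07
L_source = 10*log10(1.14606e+07) = 70.592 dB


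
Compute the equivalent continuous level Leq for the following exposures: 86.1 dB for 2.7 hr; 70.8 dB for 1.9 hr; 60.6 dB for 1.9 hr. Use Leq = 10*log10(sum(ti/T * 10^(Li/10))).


T_total = 2.7 + 1.9 + 1.9 = 6.5 hr
(2.7/6.5) * 10^(86.1/10) = 1.6922e+08
(1.9/6.5) * 10^(70.8/10) = 3.51431e+06
(1.9/6.5) * 10^(60.6/10) = 335614
Sum = 1.6922e+08 + 3.51431e+06 + 335614 = 1.7307e+08
Leq = 10*log10(1.7307e+08) = 82.382 dB


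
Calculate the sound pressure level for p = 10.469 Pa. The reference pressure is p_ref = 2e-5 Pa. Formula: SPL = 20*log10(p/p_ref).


p / p_ref = 10.469 / 2e-5 = 523450
SPL = 20 * log10(523450) = 114.38 dB


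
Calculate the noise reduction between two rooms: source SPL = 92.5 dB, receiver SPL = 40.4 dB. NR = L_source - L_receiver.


NR = L_source - L_receiver (difference between source and receiving room levels)
NR = 92.5 - 40.4 = 52.1 dB


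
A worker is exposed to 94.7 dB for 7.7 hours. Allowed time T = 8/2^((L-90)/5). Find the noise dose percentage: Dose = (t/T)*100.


T_allowed = 8 / 2^((94.7 - 90)/5) = 4.16986 hr
Dose = 7.7 / 4.16986 * 100 = 184.66 %


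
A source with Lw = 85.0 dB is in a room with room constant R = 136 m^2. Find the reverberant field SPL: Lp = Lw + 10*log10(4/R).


4/R = 4/136 = 0.0294118
Lp = 85.0 + 10*log10(0.0294118) = 69.685 dB


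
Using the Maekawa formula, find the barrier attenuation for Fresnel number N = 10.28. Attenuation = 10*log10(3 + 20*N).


3 + 20*N = 3 + 20*10.28 = 208.6
Att = 10*log10(208.6) = 23.193 dB


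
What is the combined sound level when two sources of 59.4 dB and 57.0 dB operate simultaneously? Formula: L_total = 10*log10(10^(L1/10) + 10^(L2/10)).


10^(59.4/10) = 870964
10^(57.0/10) = 501187
Sum = 870964 + 501187 = 1.37215e+06
L_total = 10*log10(1.37215e+06) = 61.374 dB


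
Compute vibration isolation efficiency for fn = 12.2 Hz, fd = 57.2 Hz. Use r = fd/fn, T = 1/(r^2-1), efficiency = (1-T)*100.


r = 57.2 / 12.2 = 4.68852
r^2 - 1 = 4.68852^2 - 1 = 20.9822
T = 1/20.9822 = 0.0476594
Efficiency = (1 - 0.0476594)*100 = 95.234 %


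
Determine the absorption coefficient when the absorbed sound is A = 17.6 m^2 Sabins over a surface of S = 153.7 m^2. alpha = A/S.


Absorption coefficient = absorbed power / incident power
alpha = A / S = 17.6 / 153.7 = 0.11451


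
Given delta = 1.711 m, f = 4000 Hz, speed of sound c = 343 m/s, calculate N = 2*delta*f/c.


N = 2*delta*f/c = 2*delta/lambda, where lambda = c/f
lambda = 343 / 4000 = 0.08575 m
N = 2 * 1.711 / 0.08575 = 39.907


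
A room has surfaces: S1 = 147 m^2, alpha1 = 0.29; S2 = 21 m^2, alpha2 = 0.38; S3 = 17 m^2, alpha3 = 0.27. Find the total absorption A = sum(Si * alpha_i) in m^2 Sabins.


147 * 0.29 = 42.63
21 * 0.38 = 7.98
17 * 0.27 = 4.59
A_total = 42.63 + 7.98 + 4.59 = 55.2 m^2


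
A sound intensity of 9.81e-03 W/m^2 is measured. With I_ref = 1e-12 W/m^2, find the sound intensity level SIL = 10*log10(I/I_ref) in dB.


I / I_ref = 9.81e-03 / 1e-12 = 9.81e+09
SIL = 10 * log10(9.81e+09) = 99.917 dB


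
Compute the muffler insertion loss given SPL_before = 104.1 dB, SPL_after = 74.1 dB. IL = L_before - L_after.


Insertion loss = SPL without muffler - SPL with muffler
IL = 104.1 - 74.1 = 30 dB


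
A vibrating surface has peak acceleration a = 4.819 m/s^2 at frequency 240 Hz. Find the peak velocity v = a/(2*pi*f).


omega = 2*pi*f = 2*pi*240 = 1507.96 rad/s
v = a / omega = 4.819 / 1507.96 = 0.0031957 m/s


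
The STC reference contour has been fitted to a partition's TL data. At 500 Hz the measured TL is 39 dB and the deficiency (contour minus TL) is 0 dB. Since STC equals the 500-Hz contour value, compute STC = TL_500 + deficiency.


By ASTM E413, STC = value of the fitted reference contour at 500 Hz.
Contour value at 500 Hz = TL_500 + deficiency = 39 + 0 = 39
STC = 39


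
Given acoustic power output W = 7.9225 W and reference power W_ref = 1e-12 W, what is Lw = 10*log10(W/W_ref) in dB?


W / W_ref = 7.9225 / 1e-12 = 7.9225e+12
Lw = 10 * log10(7.9225e+12) = 128.99 dB


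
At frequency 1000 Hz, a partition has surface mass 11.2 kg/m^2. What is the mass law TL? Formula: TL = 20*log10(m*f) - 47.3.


m * f = 11.2 * 1000 = 11200
20*log10(11200) = 80.9844 dB
TL = 80.9844 - 47.3 = 33.684 dB


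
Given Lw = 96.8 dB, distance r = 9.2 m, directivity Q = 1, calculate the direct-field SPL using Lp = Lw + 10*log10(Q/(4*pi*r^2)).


4*pi*r^2 = 4*pi*9.2^2 = 1063.62 m^2
Q / (4*pi*r^2) = 1 / 1063.62 = 0.000940185
Lp = 96.8 + 10*log10(0.000940185) = 66.532 dB


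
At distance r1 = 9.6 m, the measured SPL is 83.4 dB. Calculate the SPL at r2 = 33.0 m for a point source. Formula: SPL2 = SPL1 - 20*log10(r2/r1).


r2/r1 = 33.0/9.6 = 3.4375
Correction = 20*log10(3.4375) = 10.7249 dB
SPL2 = 83.4 - 10.7249 = 72.675 dB


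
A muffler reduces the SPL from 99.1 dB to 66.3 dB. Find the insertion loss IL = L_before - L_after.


Insertion loss = SPL without muffler - SPL with muffler
IL = 99.1 - 66.3 = 32.8 dB


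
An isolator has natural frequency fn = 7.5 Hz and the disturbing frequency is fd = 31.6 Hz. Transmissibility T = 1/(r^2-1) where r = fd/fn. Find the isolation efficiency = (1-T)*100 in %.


r = 31.6 / 7.5 = 4.21333
r^2 - 1 = 4.21333^2 - 1 = 16.7521
T = 1/16.7521 = 0.059694
Efficiency = (1 - 0.059694)*100 = 94.031 %


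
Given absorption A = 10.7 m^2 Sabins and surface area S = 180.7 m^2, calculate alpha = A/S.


Absorption coefficient = absorbed power / incident power
alpha = A / S = 10.7 / 180.7 = 0.059214


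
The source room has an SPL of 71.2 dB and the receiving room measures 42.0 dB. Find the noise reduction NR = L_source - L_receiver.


NR = L_source - L_receiver (difference between source and receiving room levels)
NR = 71.2 - 42.0 = 29.2 dB


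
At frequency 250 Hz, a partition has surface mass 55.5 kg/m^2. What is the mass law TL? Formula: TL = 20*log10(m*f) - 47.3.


m * f = 55.5 * 250 = 13875
20*log10(13875) = 82.8447 dB
TL = 82.8447 - 47.3 = 35.545 dB


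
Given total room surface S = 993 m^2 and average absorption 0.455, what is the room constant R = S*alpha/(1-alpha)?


R = 993 * 0.455 / (1 - 0.455) = 829.02 m^2


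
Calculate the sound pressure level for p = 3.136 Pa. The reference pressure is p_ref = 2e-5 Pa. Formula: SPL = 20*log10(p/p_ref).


p / p_ref = 3.136 / 2e-5 = 156800
SPL = 20 * log10(156800) = 103.91 dB


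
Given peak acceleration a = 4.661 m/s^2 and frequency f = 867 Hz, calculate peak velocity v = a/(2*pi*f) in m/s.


omega = 2*pi*f = 2*pi*867 = 5447.52 rad/s
v = a / omega = 4.661 / 5447.52 = 0.00085562 m/s


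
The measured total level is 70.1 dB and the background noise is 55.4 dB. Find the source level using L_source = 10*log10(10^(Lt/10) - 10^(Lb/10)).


10^(70.1/10) = 1.02329e+07
10^(55.4/10) = 346737
Difference = 1.02329e+07 - 346737 = 9.88616e+06
L_source = 10*log10(9.88616e+06) = 69.95 dB


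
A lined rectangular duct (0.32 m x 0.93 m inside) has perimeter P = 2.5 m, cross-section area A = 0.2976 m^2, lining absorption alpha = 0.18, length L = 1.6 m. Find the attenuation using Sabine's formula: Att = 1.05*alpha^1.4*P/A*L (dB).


alpha^1.4 = 0.18^1.4 = 0.0906529
Attenuation rate = 1.05 * alpha^1.4 * P / A
= 1.05 * 0.0906529 * 2.5 / 0.2976 = 0.79961 dB/m
Total Att = 0.79961 * 1.6 = 1.2794 dB


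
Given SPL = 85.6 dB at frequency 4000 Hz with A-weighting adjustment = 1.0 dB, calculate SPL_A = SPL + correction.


A-weighting table: 4000 Hz -> 1.0 dB correction
SPL_A = SPL + correction = 85.6 + (1.0) = 86.6 dBA


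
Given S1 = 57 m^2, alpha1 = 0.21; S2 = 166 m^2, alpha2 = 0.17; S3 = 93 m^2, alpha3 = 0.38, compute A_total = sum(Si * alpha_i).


57 * 0.21 = 11.97
166 * 0.17 = 28.22
93 * 0.38 = 35.34
A_total = 11.97 + 28.22 + 35.34 = 75.53 m^2


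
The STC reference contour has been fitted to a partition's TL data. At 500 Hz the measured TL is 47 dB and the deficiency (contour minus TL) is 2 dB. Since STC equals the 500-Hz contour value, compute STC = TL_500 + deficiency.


By ASTM E413, STC = value of the fitted reference contour at 500 Hz.
Contour value at 500 Hz = TL_500 + deficiency = 47 + 2 = 49
STC = 49


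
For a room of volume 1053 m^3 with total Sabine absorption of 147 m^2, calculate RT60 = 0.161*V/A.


RT60 = 0.161 * 1053 / 147 = 1.1533 s


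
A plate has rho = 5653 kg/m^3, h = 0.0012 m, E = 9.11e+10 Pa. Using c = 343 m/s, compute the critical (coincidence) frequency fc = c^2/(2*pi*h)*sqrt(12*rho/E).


12*rho/E = 12*5653/9.11e+10 = 7.44632e-07
sqrt(12*rho/E) = sqrt(7.44632e-07) = 0.000862921
c^2/(2*pi*h) = 343^2/(2*pi*0.0012) = 1.56037e+07
fc = 1.56037e+07 * 0.000862921 = 13465 Hz


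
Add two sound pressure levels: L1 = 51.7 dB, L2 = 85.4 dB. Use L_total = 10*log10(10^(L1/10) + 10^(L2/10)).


10^(51.7/10) = 147911
10^(85.4/10) = 3.46737e+08
Sum = 147911 + 3.46737e+08 = 3.46885e+08
L_total = 10*log10(3.46885e+08) = 85.402 dB


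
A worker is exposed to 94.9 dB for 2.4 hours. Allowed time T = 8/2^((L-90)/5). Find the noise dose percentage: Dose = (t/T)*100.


T_allowed = 8 / 2^((94.9 - 90)/5) = 4.05584 hr
Dose = 2.4 / 4.05584 * 100 = 59.174 %


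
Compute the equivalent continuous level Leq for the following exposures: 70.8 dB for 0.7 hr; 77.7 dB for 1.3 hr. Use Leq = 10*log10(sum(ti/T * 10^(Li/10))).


T_total = 0.7 + 1.3 = 2.0 hr
(0.7/2.0) * 10^(70.8/10) = 4.20793e+06
(1.3/2.0) * 10^(77.7/10) = 3.82748e+07
Sum = 4.20793e+06 + 3.82748e+07 = 4.24827e+07
Leq = 10*log10(4.24827e+07) = 76.282 dB


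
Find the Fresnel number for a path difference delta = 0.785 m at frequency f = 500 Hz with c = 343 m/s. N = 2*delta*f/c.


N = 2*delta*f/c = 2*delta/lambda, where lambda = c/f
lambda = 343 / 500 = 0.686 m
N = 2 * 0.785 / 0.686 = 2.2886


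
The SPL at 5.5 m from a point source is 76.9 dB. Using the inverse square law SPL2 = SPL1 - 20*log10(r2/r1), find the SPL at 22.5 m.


r2/r1 = 22.5/5.5 = 4.09091
Correction = 20*log10(4.09091) = 12.2364 dB
SPL2 = 76.9 - 12.2364 = 64.664 dB


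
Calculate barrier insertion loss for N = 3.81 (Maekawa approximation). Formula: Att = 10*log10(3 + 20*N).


3 + 20*N = 3 + 20*3.81 = 79.2
Att = 10*log10(79.2) = 18.987 dB


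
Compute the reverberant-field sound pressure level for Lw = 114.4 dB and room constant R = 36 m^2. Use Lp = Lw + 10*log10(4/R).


4/R = 4/36 = 0.111111
Lp = 114.4 + 10*log10(0.111111) = 104.86 dB


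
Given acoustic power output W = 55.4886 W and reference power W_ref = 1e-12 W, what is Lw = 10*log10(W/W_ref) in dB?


W / W_ref = 55.4886 / 1e-12 = 5.54886e+13
Lw = 10 * log10(5.54886e+13) = 137.44 dB


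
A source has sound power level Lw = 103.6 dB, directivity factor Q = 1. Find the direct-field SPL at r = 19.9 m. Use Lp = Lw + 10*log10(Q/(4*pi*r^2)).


4*pi*r^2 = 4*pi*19.9^2 = 4976.41 m^2
Q / (4*pi*r^2) = 1 / 4976.41 = 0.000200948
Lp = 103.6 + 10*log10(0.000200948) = 66.631 dB


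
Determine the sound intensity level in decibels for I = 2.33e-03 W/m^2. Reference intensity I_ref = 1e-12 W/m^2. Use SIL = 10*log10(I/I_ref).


I / I_ref = 2.33e-03 / 1e-12 = 2.33e+09
SIL = 10 * log10(2.33e+09) = 93.674 dB


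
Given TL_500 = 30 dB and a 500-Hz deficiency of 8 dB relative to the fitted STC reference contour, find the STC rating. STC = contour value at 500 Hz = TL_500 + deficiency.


By ASTM E413, STC = value of the fitted reference contour at 500 Hz.
Contour value at 500 Hz = TL_500 + deficiency = 30 + 8 = 38
STC = 38


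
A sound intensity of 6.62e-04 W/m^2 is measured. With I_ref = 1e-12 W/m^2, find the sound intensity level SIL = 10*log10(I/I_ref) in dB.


I / I_ref = 6.62e-04 / 1e-12 = 6.62e+08
SIL = 10 * log10(6.62e+08) = 88.209 dB


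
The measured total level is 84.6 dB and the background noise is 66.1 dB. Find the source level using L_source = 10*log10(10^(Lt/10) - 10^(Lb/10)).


10^(84.6/10) = 2.88403e+08
10^(66.1/10) = 4.0738e+06
Difference = 2.88403e+08 - 4.0738e+06 = 2.84329e+08
L_source = 10*log10(2.84329e+08) = 84.538 dB


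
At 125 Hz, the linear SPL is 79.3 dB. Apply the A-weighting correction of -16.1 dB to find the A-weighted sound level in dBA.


A-weighting table: 125 Hz -> -16.1 dB correction
SPL_A = SPL + correction = 79.3 + (-16.1) = 63.2 dBA


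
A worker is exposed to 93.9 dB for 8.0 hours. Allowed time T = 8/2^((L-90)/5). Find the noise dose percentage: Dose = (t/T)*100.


T_allowed = 8 / 2^((93.9 - 90)/5) = 4.65893 hr
Dose = 8.0 / 4.65893 * 100 = 171.71 %


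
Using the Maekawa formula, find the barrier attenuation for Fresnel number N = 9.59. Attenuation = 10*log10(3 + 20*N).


3 + 20*N = 3 + 20*9.59 = 194.8
Att = 10*log10(194.8) = 22.896 dB


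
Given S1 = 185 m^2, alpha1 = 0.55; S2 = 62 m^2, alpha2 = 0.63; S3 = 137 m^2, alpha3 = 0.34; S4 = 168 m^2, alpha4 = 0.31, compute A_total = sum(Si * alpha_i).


185 * 0.55 = 101.75
62 * 0.63 = 39.06
137 * 0.34 = 46.58
168 * 0.31 = 52.08
A_total = 101.75 + 39.06 + 46.58 + 52.08 = 239.47 m^2


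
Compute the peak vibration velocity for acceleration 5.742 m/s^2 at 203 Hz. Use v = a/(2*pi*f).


omega = 2*pi*f = 2*pi*203 = 1275.49 rad/s
v = a / omega = 5.742 / 1275.49 = 0.0045018 m/s


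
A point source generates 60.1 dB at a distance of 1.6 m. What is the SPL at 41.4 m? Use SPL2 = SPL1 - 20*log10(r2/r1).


r2/r1 = 41.4/1.6 = 25.875
Correction = 20*log10(25.875) = 28.2576 dB
SPL2 = 60.1 - 28.2576 = 31.842 dB


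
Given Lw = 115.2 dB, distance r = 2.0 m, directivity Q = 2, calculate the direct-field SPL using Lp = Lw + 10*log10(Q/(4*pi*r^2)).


4*pi*r^2 = 4*pi*2.0^2 = 50.2655 m^2
Q / (4*pi*r^2) = 2 / 50.2655 = 0.0397887
Lp = 115.2 + 10*log10(0.0397887) = 101.2 dB


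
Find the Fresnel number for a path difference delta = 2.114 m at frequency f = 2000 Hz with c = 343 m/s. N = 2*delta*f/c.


N = 2*delta*f/c = 2*delta/lambda, where lambda = c/f
lambda = 343 / 2000 = 0.1715 m
N = 2 * 2.114 / 0.1715 = 24.653


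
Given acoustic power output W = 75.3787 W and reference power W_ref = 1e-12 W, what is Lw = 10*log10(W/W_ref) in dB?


W / W_ref = 75.3787 / 1e-12 = 7.53787e+13
Lw = 10 * log10(7.53787e+13) = 138.77 dB


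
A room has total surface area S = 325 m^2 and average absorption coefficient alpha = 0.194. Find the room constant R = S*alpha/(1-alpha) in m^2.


R = 325 * 0.194 / (1 - 0.194) = 78.226 m^2


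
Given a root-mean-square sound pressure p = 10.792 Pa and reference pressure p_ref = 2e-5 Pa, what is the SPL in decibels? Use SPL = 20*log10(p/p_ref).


p / p_ref = 10.792 / 2e-5 = 539600
SPL = 20 * log10(539600) = 114.64 dB


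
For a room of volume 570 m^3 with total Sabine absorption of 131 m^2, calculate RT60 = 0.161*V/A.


RT60 = 0.161 * 570 / 131 = 0.70053 s


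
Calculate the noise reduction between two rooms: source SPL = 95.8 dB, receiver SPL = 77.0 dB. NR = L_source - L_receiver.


NR = L_source - L_receiver (difference between source and receiving room levels)
NR = 95.8 - 77.0 = 18.8 dB


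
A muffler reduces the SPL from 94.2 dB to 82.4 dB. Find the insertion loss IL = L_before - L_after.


Insertion loss = SPL without muffler - SPL with muffler
IL = 94.2 - 82.4 = 11.8 dB


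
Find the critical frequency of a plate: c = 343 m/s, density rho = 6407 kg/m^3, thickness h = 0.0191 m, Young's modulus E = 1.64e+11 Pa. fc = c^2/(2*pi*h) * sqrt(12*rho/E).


12*rho/E = 12*6407/1.64e+11 = 4.68805e-07
sqrt(12*rho/E) = sqrt(4.68805e-07) = 0.000684693
c^2/(2*pi*h) = 343^2/(2*pi*0.0191) = 980336
fc = 980336 * 0.000684693 = 671.23 Hz


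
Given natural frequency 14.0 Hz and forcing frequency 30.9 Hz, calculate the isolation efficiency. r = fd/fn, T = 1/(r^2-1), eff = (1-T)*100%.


r = 30.9 / 14.0 = 2.20714
r^2 - 1 = 2.20714^2 - 1 = 3.87147
T = 1/3.87147 = 0.2583
Efficiency = (1 - 0.2583)*100 = 74.17 %


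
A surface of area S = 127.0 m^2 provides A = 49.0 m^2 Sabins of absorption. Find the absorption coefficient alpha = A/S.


Absorption coefficient = absorbed power / incident power
alpha = A / S = 49.0 / 127.0 = 0.38583


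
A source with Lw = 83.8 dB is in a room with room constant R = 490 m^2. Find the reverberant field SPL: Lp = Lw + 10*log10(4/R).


4/R = 4/490 = 0.00816327
Lp = 83.8 + 10*log10(0.00816327) = 62.919 dB


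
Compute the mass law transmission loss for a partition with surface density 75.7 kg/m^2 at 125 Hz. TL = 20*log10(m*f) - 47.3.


m * f = 75.7 * 125 = 9462.5
20*log10(9462.5) = 79.5201 dB
TL = 79.5201 - 47.3 = 32.22 dB


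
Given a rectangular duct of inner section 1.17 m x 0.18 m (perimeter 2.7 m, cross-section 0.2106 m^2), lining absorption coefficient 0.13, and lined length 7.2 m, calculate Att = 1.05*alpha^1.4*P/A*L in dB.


alpha^1.4 = 0.13^1.4 = 0.0574805
Attenuation rate = 1.05 * alpha^1.4 * P / A
= 1.05 * 0.0574805 * 2.7 / 0.2106 = 0.773776 dB/m
Total Att = 0.773776 * 7.2 = 5.5712 dB


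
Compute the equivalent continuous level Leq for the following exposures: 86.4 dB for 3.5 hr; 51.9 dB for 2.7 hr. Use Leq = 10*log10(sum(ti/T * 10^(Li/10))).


T_total = 3.5 + 2.7 = 6.2 hr
(3.5/6.2) * 10^(86.4/10) = 2.4642e+08
(2.7/6.2) * 10^(51.9/10) = 67448.5
Sum = 2.4642e+08 + 67448.5 = 2.46487e+08
Leq = 10*log10(2.46487e+08) = 83.918 dB


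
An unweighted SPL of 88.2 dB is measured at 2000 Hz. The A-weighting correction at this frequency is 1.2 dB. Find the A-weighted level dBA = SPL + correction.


A-weighting table: 2000 Hz -> 1.2 dB correction
SPL_A = SPL + correction = 88.2 + (1.2) = 89.4 dBA


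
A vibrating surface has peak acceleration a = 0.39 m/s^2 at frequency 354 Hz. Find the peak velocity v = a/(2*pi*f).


omega = 2*pi*f = 2*pi*354 = 2224.25 rad/s
v = a / omega = 0.39 / 2224.25 = 0.00017534 m/s


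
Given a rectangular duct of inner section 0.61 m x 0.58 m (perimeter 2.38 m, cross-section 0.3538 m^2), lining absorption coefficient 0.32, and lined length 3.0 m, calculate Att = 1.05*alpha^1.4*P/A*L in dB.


alpha^1.4 = 0.32^1.4 = 0.202866
Attenuation rate = 1.05 * alpha^1.4 * P / A
= 1.05 * 0.202866 * 2.38 / 0.3538 = 1.43291 dB/m
Total Att = 1.43291 * 3.0 = 4.2987 dB


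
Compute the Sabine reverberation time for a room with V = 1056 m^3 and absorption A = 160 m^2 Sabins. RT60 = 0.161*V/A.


RT60 = 0.161 * 1056 / 160 = 1.0626 s


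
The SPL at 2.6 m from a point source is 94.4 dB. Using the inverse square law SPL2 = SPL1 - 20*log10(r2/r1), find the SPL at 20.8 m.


r2/r1 = 20.8/2.6 = 8
Correction = 20*log10(8) = 18.0618 dB
SPL2 = 94.4 - 18.0618 = 76.338 dB


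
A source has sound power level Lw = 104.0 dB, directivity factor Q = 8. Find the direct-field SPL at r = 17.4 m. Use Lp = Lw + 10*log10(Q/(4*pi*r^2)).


4*pi*r^2 = 4*pi*17.4^2 = 3804.59 m^2
Q / (4*pi*r^2) = 8 / 3804.59 = 0.00210272
Lp = 104.0 + 10*log10(0.00210272) = 77.228 dB


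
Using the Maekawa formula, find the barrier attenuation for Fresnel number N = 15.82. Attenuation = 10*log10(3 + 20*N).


3 + 20*N = 3 + 20*15.82 = 319.4
Att = 10*log10(319.4) = 25.043 dB


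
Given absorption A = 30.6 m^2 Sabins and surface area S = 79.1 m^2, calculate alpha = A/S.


Absorption coefficient = absorbed power / incident power
alpha = A / S = 30.6 / 79.1 = 0.38685


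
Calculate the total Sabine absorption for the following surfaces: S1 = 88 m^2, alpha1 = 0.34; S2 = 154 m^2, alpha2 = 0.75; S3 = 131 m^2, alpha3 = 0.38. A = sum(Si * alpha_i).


88 * 0.34 = 29.92
154 * 0.75 = 115.5
131 * 0.38 = 49.78
A_total = 29.92 + 115.5 + 49.78 = 195.2 m^2


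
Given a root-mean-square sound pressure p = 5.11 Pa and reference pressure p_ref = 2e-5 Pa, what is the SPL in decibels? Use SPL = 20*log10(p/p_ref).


p / p_ref = 5.11 / 2e-5 = 255500
SPL = 20 * log10(255500) = 108.15 dB


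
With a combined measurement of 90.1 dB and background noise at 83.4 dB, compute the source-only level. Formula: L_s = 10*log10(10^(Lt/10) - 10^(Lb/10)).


10^(90.1/10) = 1.02329e+09
10^(83.4/10) = 2.18776e+08
Difference = 1.02329e+09 - 2.18776e+08 = 8.04514e+08
L_source = 10*log10(8.04514e+08) = 89.055 dB


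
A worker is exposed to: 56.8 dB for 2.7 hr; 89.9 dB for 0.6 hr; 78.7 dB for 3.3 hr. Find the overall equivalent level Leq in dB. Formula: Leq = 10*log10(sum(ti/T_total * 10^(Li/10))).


T_total = 2.7 + 0.6 + 3.3 = 6.6 hr
(2.7/6.6) * 10^(56.8/10) = 195803
(0.6/6.6) * 10^(89.9/10) = 8.88397e+07
(3.3/6.6) * 10^(78.7/10) = 3.70655e+07
Sum = 195803 + 8.88397e+07 + 3.70655e+07 = 1.26101e+08
Leq = 10*log10(1.26101e+08) = 81.007 dB


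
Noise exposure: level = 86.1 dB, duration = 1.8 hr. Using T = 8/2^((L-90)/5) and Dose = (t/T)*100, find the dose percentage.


T_allowed = 8 / 2^((86.1 - 90)/5) = 13.737 hr
Dose = 1.8 / 13.737 * 100 = 13.103 %


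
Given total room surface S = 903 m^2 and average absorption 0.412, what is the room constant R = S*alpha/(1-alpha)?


R = 903 * 0.412 / (1 - 0.412) = 632.71 m^2
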